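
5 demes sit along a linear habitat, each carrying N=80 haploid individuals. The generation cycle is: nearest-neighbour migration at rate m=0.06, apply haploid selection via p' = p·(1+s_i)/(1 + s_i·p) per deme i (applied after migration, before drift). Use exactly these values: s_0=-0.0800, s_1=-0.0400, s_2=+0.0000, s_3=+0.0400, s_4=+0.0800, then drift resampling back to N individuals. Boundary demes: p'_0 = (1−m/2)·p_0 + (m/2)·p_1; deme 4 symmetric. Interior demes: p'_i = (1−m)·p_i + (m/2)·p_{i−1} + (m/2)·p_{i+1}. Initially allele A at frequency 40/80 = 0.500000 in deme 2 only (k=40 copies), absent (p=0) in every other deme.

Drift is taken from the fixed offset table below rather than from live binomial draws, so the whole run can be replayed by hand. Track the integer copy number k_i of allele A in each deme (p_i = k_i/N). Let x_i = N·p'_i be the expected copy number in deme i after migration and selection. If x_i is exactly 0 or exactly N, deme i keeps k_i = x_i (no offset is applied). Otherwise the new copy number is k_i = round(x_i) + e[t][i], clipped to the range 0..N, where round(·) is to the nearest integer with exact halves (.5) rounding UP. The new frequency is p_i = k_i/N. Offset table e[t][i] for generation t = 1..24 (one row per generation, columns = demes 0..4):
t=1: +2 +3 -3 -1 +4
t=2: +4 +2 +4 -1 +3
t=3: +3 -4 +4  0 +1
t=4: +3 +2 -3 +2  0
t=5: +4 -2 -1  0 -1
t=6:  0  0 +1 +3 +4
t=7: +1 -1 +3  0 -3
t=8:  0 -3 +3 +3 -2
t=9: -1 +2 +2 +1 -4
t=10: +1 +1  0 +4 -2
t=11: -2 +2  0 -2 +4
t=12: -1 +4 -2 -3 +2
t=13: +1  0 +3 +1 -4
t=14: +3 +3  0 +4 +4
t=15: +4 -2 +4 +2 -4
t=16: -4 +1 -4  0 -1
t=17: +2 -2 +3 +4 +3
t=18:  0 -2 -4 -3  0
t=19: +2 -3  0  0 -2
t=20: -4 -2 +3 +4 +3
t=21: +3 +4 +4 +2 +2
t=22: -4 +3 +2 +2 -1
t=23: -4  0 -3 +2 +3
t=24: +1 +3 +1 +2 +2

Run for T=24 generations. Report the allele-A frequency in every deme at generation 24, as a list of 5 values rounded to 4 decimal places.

t=0: k=[0 0 40 0 0]
t=1: x=[0.0000 1.1527 37.6000 1.2473 0.0000] k=[0 4 35 0 0]
t=2: x=[0.1104 4.6287 33.0200 1.0914 0.0000] k=[4 7 37 0 0]
t=3: x=[3.7783 7.5270 34.9900 1.1538 0.0000] k=[7 4 39 1 0]
t=4: x=[6.4014 4.9471 36.8100 2.1921 0.0324] k=[9 7 34 4 0]
t=5: x=[8.2990 7.5850 32.2900 4.9593 0.1296] k=[12 6 31 5 0]
t=6: x=[11.0045 6.6759 29.4700 5.8388 0.1620] k=[11 7 30 9 4]
t=7: x=[10.1197 7.5270 28.6800 9.8127 4.4635] k=[11 7 32 10 1]
t=8: x=[10.1197 7.5850 30.5900 10.7498 1.3699] k=[10 5 34 14 0]
t=9: x=[9.1521 5.7966 32.5300 14.6434 0.4534] k=[8 8 35 16 0]
t=10: x=[7.4194 8.4950 33.6200 16.6001 0.5182] k=[8 9 34 21 0]
t=11: x=[7.4474 9.3768 32.8600 21.3686 0.6800] k=[5 11 33 19 5]
t=12: x=[4.7904 11.0844 31.9200 19.5740 5.8220] k=[4 15 30 17 8]
t=13: x=[4.0009 14.6258 29.1600 17.6537 8.8583] k=[5 15 32 19 5]
t=14: x=[4.9020 14.7135 31.1000 19.5434 5.8220] k=[8 18 31 24 10]
t=15: x=[7.6999 17.5249 30.4000 24.4508 11.1375] k=[12 16 34 26 7]
t=16: x=[11.2872 15.8937 33.2200 26.3585 8.1142] k=[7 17 29 26 7]
t=17: x=[6.7654 16.5185 28.5500 26.2064 8.1142] k=[9 15 32 30 11]
t=18: x=[8.5238 14.8305 31.4300 30.2239 12.3527] k=[9 13 27 27 12]
t=19: x=[8.4676 12.8535 26.5800 27.2503 13.2807] k=[10 10 27 27 11]
t=20: x=[9.2929 10.1429 26.4900 27.2199 12.2577] k=[5 8 29 31 15]
t=21: x=[4.7068 8.2336 28.4300 31.2032 16.4635] k=[8 12 32 33 18]
t=22: x=[7.5316 12.0560 31.4300 33.2797 19.5650] k=[4 15 33 35 19]
t=23: x=[4.0009 14.7135 32.5200 35.2314 20.6364] k=[0 15 30 37 24]
t=24: x=[0.4142 14.5088 29.7600 37.1793 25.7140] k=[1 18 31 39 28]

[0.0125, 0.2250, 0.3875, 0.4875, 0.3500]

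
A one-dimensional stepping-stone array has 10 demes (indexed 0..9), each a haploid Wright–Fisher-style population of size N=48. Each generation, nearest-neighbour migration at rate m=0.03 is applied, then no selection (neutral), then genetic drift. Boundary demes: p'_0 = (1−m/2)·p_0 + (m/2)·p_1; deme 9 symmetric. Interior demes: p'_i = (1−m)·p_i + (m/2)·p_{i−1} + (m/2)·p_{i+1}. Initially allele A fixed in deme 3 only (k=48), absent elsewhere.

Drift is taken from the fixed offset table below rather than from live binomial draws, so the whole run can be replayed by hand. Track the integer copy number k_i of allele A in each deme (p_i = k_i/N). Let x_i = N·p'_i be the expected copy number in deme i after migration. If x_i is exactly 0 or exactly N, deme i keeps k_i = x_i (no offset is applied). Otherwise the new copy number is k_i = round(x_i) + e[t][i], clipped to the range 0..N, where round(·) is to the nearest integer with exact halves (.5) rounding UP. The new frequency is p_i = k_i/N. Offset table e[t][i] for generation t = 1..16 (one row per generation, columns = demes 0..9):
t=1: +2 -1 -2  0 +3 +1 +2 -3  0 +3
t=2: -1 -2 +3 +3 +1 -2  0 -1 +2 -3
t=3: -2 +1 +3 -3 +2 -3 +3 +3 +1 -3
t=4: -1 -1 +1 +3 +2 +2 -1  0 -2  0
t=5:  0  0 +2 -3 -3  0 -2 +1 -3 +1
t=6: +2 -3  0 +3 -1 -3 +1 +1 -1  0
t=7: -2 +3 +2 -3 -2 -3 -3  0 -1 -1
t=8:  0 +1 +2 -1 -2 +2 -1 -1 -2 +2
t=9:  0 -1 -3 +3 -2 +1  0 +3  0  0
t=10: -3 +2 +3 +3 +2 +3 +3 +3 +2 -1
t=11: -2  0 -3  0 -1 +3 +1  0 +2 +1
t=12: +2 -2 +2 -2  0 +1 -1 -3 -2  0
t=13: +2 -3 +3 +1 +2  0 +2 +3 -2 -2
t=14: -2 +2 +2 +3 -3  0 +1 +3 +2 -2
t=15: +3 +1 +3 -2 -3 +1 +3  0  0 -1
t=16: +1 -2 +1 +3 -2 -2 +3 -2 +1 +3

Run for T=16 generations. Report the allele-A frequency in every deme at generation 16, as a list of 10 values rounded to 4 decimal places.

[0.1250, 0.0208, 0.4792, 0.8125, 0.0625, 0.1875, 0.2500, 0.0833, 0.0625, 0.0625]

t=0: k=[0 0 0 48 0 0 0 0 0 0]
t=1: x=[0.0000 0.0000 0.7200 46.5600 0.7200 0.0000 0.0000 0.0000 0.0000 0.0000] k=[0 0 0 47 4 0 0 0 0 0]
t=2: x=[0.0000 0.0000 0.7050 45.6500 4.5850 0.0600 0.0000 0.0000 0.0000 0.0000] k=[0 0 4 48 6 0 0 0 0 0]
t=3: x=[0.0000 0.0600 4.6000 46.7100 6.5400 0.0900 0.0000 0.0000 0.0000 0.0000] k=[0 1 8 44 9 0 0 0 0 0]
t=4: x=[0.0150 1.0900 8.4350 42.9350 9.3900 0.1350 0.0000 0.0000 0.0000 0.0000] k=[0 0 9 46 11 2 0 0 0 0]
t=5: x=[0.0000 0.1350 9.4200 44.9200 11.3900 2.1050 0.0300 0.0000 0.0000 0.0000] k=[0 0 11 42 8 2 0 0 0 0]
t=6: x=[0.0000 0.1650 11.3000 41.0250 8.4200 2.0600 0.0300 0.0000 0.0000 0.0000] k=[0 0 11 44 7 0 1 0 0 0]
t=7: x=[0.0000 0.1650 11.3300 42.9500 7.4500 0.1200 0.9700 0.0150 0.0000 0.0000] k=[0 3 13 40 5 0 0 0 0 0]
t=8: x=[0.0450 3.1050 13.2550 39.0700 5.4500 0.0750 0.0000 0.0000 0.0000 0.0000] k=[0 4 15 38 3 2 0 0 0 0]
t=9: x=[0.0600 4.1050 15.1800 37.1300 3.5100 1.9850 0.0300 0.0000 0.0000 0.0000] k=[0 3 12 40 2 3 0 0 0 0]
t=10: x=[0.0450 3.0900 12.2850 39.0100 2.5850 2.9400 0.0450 0.0000 0.0000 0.0000] k=[0 5 15 42 5 6 3 0 0 0]
t=11: x=[0.0750 5.0750 15.2550 41.0400 5.5700 5.9400 3.0000 0.0450 0.0000 0.0000] k=[0 5 12 41 5 9 4 0 0 0]
t=12: x=[0.0750 5.0300 12.3300 40.0250 5.6000 8.8650 4.0150 0.0600 0.0000 0.0000] k=[2 3 14 38 6 10 3 0 0 0]
t=13: x=[2.0150 3.1500 14.1950 37.1600 6.5400 9.8350 3.0600 0.0450 0.0000 0.0000] k=[4 0 17 38 9 10 5 3 0 0]
t=14: x=[3.9400 0.3150 17.0600 37.2500 9.4500 9.9100 5.0450 2.9850 0.0450 0.0000] k=[2 2 19 40 6 10 6 6 2 0]
t=15: x=[2.0000 2.2550 19.0600 39.1750 6.5700 9.8800 6.0600 5.9400 2.0300 0.0300] k=[5 3 22 37 4 11 9 6 2 0]
t=16: x=[4.9700 3.3150 21.9400 36.2800 4.6000 10.8650 8.9850 5.9850 2.0300 0.0300] k=[6 1 23 39 3 9 12 4 3 3]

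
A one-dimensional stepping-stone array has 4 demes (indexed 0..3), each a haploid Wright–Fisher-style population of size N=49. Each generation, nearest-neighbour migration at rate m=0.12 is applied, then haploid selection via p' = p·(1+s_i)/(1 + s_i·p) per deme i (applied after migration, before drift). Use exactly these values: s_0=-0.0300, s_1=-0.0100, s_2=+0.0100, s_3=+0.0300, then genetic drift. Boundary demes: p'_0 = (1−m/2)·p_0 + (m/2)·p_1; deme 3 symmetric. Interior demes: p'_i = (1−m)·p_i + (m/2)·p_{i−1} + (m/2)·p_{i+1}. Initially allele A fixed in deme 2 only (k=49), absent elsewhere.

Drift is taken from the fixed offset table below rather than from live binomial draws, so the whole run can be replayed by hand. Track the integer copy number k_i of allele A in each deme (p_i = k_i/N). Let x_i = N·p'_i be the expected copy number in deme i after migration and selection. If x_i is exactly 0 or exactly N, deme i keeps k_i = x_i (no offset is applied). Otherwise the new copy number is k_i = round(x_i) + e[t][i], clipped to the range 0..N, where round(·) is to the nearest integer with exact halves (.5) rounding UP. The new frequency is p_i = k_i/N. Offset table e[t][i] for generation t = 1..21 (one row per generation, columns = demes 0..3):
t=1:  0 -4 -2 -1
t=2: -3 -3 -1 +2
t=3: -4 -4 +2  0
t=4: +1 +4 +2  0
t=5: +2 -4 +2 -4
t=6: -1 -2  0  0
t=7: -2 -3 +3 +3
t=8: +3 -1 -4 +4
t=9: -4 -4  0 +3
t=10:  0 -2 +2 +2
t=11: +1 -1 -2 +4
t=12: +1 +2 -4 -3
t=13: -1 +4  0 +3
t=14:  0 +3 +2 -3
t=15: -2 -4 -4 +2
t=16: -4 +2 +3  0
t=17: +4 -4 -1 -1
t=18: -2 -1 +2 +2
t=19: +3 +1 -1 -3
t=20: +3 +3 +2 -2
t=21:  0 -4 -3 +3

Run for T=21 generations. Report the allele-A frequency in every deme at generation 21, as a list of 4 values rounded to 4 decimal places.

t=0: k=[0 0 49 0]
t=1: x=[0.0000 2.9123 43.1713 3.0228] k=[0 0 41 2]
t=2: x=[0.0000 2.4366 36.2939 4.4584] k=[0 0 35 6]
t=3: x=[0.0000 2.0799 31.2727 7.9346] k=[0 0 33 8]
t=4: x=[0.0000 1.9610 29.6367 9.7284] k=[0 6 32 10]
t=5: x=[0.3493 7.1385 29.2374 11.5793] k=[2 3 31 8]
t=6: x=[2.0007 4.5781 28.0594 9.6062] k=[1 3 28 10]
t=7: x=[1.0871 4.3401 25.5417 11.3355] k=[0 1 29 14]
t=8: x=[0.0582 2.5952 26.5411 15.2083] k=[3 2 23 19]
t=9: x=[2.8569 3.2890 21.6201 19.5865] k=[0 0 22 23]
t=10: x=[0.0000 1.3072 20.8591 23.3009] k=[0 0 23 25]
t=11: x=[0.0000 1.3666 21.8604 25.2419] k=[0 0 20 29]
t=12: x=[0.0000 1.1883 19.4566 28.8118] k=[0 3 15 26]
t=13: x=[0.1746 3.5071 15.0435 25.7015] k=[0 8 15 29]
t=14: x=[0.4657 7.8734 15.5253 28.5132] k=[0 11 18 26]
t=15: x=[0.6405 10.6758 18.1736 25.8812] k=[0 7 14 28]
t=16: x=[0.4075 6.9399 14.5215 27.5172] k=[0 9 18 28]
t=17: x=[0.5240 8.9264 18.1736 27.7564] k=[5 5 17 27]
t=18: x=[4.8649 5.6694 16.9903 26.7595] k=[3 5 19 29]
t=19: x=[3.0322 5.6694 18.8753 28.7521] k=[6 7 18 26]
t=20: x=[5.9001 7.5357 17.9330 25.8812] k=[9 11 20 24]
t=21: x=[8.8961 11.3322 19.8173 24.1219] k=[9 7 17 27]

[0.1837, 0.1429, 0.3469, 0.5510]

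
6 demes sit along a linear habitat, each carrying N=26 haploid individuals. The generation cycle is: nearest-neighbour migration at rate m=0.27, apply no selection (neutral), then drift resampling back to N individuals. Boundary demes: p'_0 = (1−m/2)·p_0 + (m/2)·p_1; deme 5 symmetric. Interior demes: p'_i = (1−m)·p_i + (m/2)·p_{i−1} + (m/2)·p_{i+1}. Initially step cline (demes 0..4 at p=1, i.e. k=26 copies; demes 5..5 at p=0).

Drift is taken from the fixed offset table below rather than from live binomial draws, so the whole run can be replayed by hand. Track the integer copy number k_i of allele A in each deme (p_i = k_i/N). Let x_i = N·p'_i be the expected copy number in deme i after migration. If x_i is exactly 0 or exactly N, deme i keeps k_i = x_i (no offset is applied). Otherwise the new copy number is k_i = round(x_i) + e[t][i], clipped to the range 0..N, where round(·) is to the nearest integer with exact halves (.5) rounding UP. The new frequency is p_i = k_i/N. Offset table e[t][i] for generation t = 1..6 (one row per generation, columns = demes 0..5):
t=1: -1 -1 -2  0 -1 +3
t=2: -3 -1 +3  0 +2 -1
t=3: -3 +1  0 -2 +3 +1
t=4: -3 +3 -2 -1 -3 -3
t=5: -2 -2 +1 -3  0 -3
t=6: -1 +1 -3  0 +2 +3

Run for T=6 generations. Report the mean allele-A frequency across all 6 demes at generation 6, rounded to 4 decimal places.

t=0: k=[26 26 26 26 26 0]
t=1: x=[26.0000 26.0000 26.0000 26.0000 22.4900 3.5100] k=[26 26 26 26 21 7]
t=2: x=[26.0000 26.0000 26.0000 25.3250 19.7850 8.8900] k=[26 26 26 25 22 8]
t=3: x=[26.0000 26.0000 25.8650 24.7300 20.5150 9.8900] k=[26 26 26 23 24 11]
t=4: x=[26.0000 26.0000 25.5950 23.5400 22.1100 12.7550] k=[26 26 24 23 19 10]
t=5: x=[26.0000 25.7300 24.1350 22.5950 18.3250 11.2150] k=[26 24 25 20 18 8]
t=6: x=[25.7300 24.4050 24.1900 20.4050 16.9200 9.3500] k=[25 25 21 20 19 12]

0.7821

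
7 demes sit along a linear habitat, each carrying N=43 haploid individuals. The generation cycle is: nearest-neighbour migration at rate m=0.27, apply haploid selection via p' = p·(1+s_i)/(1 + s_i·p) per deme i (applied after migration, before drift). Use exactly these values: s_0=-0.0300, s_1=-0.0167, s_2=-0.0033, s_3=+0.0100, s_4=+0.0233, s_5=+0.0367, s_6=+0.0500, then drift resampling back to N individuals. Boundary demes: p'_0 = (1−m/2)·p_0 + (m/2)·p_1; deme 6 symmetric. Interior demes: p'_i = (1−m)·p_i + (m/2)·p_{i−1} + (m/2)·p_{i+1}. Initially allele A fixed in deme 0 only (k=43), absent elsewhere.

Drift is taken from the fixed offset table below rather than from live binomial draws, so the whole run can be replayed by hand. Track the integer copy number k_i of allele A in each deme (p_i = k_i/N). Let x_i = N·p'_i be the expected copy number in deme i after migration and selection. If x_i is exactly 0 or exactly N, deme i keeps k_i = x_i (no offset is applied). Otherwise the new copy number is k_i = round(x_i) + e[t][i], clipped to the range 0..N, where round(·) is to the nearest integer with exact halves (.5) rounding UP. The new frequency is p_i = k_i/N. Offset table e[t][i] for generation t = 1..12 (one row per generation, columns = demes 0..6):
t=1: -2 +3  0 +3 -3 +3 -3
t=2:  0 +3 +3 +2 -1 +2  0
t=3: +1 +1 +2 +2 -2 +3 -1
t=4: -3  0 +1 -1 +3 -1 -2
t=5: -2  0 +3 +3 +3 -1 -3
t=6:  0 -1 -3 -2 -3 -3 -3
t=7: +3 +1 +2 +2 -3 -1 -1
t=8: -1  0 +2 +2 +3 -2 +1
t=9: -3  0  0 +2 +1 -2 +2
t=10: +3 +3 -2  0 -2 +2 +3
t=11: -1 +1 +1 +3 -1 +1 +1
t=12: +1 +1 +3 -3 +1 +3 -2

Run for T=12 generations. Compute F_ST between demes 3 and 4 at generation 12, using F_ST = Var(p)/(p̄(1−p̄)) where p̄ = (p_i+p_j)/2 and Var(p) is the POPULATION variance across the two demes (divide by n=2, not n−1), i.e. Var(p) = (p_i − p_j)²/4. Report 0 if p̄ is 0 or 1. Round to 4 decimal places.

0.0085

t=0: k=[43 0 0 0 0 0 0]
t=1: x=[37.0403 5.7210 0.0000 0.0000 0.0000 0.0000 0.0000] k=[35 9 0 0 0 0 0]
t=2: x=[31.2314 11.1553 1.2111 0.0000 0.0000 0.0000 0.0000] k=[31 14 4 0 0 0 0]
t=3: x=[28.4129 14.7812 4.7959 0.5453 0.0000 0.0000 0.0000] k=[29 16 7 3 0 0 0]
t=4: x=[26.9397 16.3689 7.6542 3.1640 0.4143 0.0000 0.0000] k=[24 16 9 2 3 0 0]
t=5: x=[22.5937 15.9656 8.9765 3.1086 2.5140 0.4197 0.0000] k=[21 16 12 6 6 0 0]
t=6: x=[19.9988 15.9656 11.7018 6.8672 5.2960 0.8391 0.0000] k=[20 15 9 5 2 0 0]
t=7: x=[19.0014 14.7016 9.2460 5.1802 2.1822 0.2798 0.0000] k=[22 16 11 7 0 0 0]
t=8: x=[20.8627 15.9656 11.1077 6.6507 0.9665 0.0000 0.0000] k=[20 16 13 9 4 0 0]
t=9: x=[19.1360 15.9656 12.8352 8.9352 4.2219 0.5596 0.0000] k=[16 16 13 11 5 0 0]
t=10: x=[15.6952 15.4280 13.1049 10.5390 5.2401 0.6994 0.0000] k=[19 18 11 11 3 3 0]
t=11: x=[18.5431 17.0165 11.9165 9.9961 4.1659 2.6843 0.4250] k=[18 18 13 13 3 4 1]
t=12: x=[17.6821 17.1511 13.6442 11.7347 4.5784 3.5764 1.4728] k=[19 18 17 9 6 7 0]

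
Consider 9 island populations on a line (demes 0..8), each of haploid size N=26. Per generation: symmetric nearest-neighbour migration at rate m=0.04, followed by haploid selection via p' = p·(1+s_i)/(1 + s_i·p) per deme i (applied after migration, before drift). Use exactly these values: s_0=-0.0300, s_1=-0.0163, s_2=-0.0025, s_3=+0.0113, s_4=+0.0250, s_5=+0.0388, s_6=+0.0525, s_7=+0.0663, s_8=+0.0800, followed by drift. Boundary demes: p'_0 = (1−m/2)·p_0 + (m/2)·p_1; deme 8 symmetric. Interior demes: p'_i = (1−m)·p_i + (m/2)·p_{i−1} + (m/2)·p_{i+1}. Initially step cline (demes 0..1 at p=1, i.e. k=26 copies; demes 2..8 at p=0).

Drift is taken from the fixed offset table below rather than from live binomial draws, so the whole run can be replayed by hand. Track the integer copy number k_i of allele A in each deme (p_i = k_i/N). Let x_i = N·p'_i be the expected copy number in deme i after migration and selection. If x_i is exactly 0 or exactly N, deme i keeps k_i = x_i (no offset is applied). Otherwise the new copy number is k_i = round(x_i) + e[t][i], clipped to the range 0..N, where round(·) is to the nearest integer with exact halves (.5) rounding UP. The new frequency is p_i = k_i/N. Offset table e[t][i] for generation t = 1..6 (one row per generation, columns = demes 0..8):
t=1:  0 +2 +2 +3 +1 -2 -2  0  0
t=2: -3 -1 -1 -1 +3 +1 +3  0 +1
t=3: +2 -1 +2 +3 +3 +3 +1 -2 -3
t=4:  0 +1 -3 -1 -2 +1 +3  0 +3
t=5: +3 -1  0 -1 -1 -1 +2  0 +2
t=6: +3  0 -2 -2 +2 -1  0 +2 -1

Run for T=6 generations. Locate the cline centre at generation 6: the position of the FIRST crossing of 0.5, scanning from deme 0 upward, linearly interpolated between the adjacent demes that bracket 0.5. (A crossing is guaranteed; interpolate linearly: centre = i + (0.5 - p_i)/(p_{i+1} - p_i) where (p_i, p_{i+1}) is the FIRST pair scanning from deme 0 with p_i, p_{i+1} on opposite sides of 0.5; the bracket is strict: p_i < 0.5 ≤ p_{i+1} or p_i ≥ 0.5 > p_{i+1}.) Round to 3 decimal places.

t=0: k=[26 26 0 0 0 0 0 0 0]
t=1: x=[26.0000 25.4716 0.5187 0.0000 0.0000 0.0000 0.0000 0.0000 0.0000] k=[26 26 3 0 0 0 0 0 0]
t=2: x=[26.0000 25.5325 3.3926 0.0607 0.0000 0.0000 0.0000 0.0000 0.0000] k=[26 25 2 0 0 0 0 0 0]
t=3: x=[25.9794 24.5375 2.4145 0.0405 0.0000 0.0000 0.0000 0.0000 0.0000] k=[26 24 4 3 0 0 0 0 0]
t=4: x=[25.9588 23.6045 4.3709 2.9896 0.0615 0.0000 0.0000 0.0000 0.0000] k=[26 25 1 2 0 0 0 0 0]
t=5: x=[25.9794 24.5172 1.4965 1.9603 0.0410 0.0000 0.0000 0.0000 0.0000] k=[26 24 1 1 0 0 0 0 0]
t=6: x=[25.9588 23.5437 1.4566 0.9907 0.0205 0.0000 0.0000 0.0000 0.0000] k=[26 24 0 0 2 0 0 0 0]

1.458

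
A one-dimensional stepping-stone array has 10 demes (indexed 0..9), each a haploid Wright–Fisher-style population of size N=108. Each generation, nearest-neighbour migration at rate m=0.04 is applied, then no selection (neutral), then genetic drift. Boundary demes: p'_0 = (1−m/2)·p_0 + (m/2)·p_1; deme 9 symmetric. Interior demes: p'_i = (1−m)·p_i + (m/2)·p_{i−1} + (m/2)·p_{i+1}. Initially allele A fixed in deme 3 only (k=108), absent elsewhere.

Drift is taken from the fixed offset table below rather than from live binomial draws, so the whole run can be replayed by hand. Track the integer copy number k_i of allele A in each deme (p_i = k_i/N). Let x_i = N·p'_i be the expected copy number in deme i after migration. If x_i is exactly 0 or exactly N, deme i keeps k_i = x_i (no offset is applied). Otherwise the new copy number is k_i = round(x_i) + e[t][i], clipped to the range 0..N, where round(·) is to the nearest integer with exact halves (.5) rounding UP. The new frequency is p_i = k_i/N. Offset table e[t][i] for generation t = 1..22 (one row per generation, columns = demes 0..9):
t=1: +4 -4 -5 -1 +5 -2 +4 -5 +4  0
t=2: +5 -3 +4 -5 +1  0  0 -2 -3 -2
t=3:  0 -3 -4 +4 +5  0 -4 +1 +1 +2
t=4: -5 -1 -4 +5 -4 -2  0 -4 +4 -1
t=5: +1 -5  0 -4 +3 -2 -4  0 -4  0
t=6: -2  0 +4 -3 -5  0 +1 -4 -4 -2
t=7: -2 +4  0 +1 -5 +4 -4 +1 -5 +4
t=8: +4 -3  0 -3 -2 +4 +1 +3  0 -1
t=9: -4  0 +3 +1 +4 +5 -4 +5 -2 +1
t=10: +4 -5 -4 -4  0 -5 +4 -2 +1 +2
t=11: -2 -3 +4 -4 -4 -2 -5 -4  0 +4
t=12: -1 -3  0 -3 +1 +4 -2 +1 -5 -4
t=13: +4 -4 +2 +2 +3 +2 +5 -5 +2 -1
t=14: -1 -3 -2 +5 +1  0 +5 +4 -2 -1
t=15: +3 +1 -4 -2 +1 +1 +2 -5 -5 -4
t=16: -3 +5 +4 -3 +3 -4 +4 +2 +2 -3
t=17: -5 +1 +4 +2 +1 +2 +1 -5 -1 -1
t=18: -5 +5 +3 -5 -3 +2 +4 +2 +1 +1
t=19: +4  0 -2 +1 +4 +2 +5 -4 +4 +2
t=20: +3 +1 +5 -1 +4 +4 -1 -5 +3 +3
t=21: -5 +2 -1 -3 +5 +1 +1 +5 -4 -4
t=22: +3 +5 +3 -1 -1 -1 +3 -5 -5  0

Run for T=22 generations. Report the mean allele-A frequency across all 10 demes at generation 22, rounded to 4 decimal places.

0.1639

t=0: k=[0 0 0 108 0 0 0 0 0 0]
t=1: x=[0.0000 0.0000 2.1600 103.6800 2.1600 0.0000 0.0000 0.0000 0.0000 0.0000] k=[0 0 0 103 7 0 0 0 0 0]
t=2: x=[0.0000 0.0000 2.0600 99.0200 8.7800 0.1400 0.0000 0.0000 0.0000 0.0000] k=[0 0 6 94 10 0 0 0 0 0]
t=3: x=[0.0000 0.1200 7.6400 90.5600 11.4800 0.2000 0.0000 0.0000 0.0000 0.0000] k=[0 0 4 95 16 0 0 0 0 0]
t=4: x=[0.0000 0.0800 5.7400 91.6000 17.2600 0.3200 0.0000 0.0000 0.0000 0.0000] k=[0 0 2 97 13 0 0 0 0 0]
t=5: x=[0.0000 0.0400 3.8600 93.4200 14.4200 0.2600 0.0000 0.0000 0.0000 0.0000] k=[0 0 4 89 17 0 0 0 0 0]
t=6: x=[0.0000 0.0800 5.6200 85.8600 18.1000 0.3400 0.0000 0.0000 0.0000 0.0000] k=[0 0 10 83 13 0 0 0 0 0]
t=7: x=[0.0000 0.2000 11.2600 80.1400 14.1400 0.2600 0.0000 0.0000 0.0000 0.0000] k=[0 4 11 81 9 4 0 0 0 0]
t=8: x=[0.0800 4.0600 12.2600 78.1600 10.3400 4.0200 0.0800 0.0000 0.0000 0.0000] k=[4 1 12 75 8 8 1 0 0 0]
t=9: x=[3.9400 1.2800 13.0400 72.4000 9.3400 7.8600 1.1200 0.0200 0.0000 0.0000] k=[0 1 16 73 13 13 0 5 0 0]
t=10: x=[0.0200 1.2800 16.8400 70.6600 14.2000 12.7400 0.3600 4.8000 0.1000 0.0000] k=[4 0 13 67 14 8 4 3 1 0]
t=11: x=[3.9200 0.3400 13.8200 64.8600 14.9400 8.0400 4.0600 2.9800 1.0200 0.0200] k=[2 0 18 61 11 6 0 0 1 4]
t=12: x=[1.9600 0.4000 18.5000 59.1400 11.9000 5.9800 0.1200 0.0200 1.0400 3.9400] k=[1 0 19 56 13 10 0 1 0 0]
t=13: x=[0.9800 0.4000 19.3600 54.4000 13.8000 9.8600 0.2200 0.9600 0.0200 0.0000] k=[5 0 21 56 17 12 5 0 2 0]
t=14: x=[4.9000 0.5200 21.2800 54.5200 17.6800 11.9600 5.0400 0.1400 1.9200 0.0400] k=[4 0 19 60 19 12 10 4 0 0]
t=15: x=[3.9200 0.4600 19.4400 58.3600 19.6800 12.1000 9.9200 4.0400 0.0800 0.0000] k=[7 1 15 56 21 13 12 0 0 0]
t=16: x=[6.8800 1.4000 15.5400 54.4800 21.5400 13.1400 11.7800 0.2400 0.0000 0.0000] k=[4 6 20 51 25 9 16 2 0 0]
t=17: x=[4.0400 6.2400 20.3400 49.8600 25.2000 9.4600 15.5800 2.2400 0.0400 0.0000] k=[0 7 24 52 26 11 17 0 0 0]
t=18: x=[0.1400 7.2000 24.2200 50.9200 26.2200 11.4200 16.5400 0.3400 0.0000 0.0000] k=[0 12 27 46 23 13 21 2 0 0]
t=19: x=[0.2400 12.0600 27.0800 45.1600 23.2600 13.3600 20.4600 2.3400 0.0400 0.0000] k=[4 12 25 46 27 15 25 0 4 0]
t=20: x=[4.1600 12.1000 25.1600 45.2000 27.1400 15.4400 24.3000 0.5800 3.8400 0.0800] k=[7 13 30 44 31 19 23 0 7 3]
t=21: x=[7.1200 13.2200 29.9400 43.4600 31.0200 19.3200 22.4600 0.6000 6.7800 3.0800] k=[2 15 29 40 36 20 23 6 3 0]
t=22: x=[2.2600 15.0200 28.9400 39.7000 35.7600 20.3800 22.6000 6.2800 3.0000 0.0600] k=[5 20 32 39 35 19 26 1 0 0]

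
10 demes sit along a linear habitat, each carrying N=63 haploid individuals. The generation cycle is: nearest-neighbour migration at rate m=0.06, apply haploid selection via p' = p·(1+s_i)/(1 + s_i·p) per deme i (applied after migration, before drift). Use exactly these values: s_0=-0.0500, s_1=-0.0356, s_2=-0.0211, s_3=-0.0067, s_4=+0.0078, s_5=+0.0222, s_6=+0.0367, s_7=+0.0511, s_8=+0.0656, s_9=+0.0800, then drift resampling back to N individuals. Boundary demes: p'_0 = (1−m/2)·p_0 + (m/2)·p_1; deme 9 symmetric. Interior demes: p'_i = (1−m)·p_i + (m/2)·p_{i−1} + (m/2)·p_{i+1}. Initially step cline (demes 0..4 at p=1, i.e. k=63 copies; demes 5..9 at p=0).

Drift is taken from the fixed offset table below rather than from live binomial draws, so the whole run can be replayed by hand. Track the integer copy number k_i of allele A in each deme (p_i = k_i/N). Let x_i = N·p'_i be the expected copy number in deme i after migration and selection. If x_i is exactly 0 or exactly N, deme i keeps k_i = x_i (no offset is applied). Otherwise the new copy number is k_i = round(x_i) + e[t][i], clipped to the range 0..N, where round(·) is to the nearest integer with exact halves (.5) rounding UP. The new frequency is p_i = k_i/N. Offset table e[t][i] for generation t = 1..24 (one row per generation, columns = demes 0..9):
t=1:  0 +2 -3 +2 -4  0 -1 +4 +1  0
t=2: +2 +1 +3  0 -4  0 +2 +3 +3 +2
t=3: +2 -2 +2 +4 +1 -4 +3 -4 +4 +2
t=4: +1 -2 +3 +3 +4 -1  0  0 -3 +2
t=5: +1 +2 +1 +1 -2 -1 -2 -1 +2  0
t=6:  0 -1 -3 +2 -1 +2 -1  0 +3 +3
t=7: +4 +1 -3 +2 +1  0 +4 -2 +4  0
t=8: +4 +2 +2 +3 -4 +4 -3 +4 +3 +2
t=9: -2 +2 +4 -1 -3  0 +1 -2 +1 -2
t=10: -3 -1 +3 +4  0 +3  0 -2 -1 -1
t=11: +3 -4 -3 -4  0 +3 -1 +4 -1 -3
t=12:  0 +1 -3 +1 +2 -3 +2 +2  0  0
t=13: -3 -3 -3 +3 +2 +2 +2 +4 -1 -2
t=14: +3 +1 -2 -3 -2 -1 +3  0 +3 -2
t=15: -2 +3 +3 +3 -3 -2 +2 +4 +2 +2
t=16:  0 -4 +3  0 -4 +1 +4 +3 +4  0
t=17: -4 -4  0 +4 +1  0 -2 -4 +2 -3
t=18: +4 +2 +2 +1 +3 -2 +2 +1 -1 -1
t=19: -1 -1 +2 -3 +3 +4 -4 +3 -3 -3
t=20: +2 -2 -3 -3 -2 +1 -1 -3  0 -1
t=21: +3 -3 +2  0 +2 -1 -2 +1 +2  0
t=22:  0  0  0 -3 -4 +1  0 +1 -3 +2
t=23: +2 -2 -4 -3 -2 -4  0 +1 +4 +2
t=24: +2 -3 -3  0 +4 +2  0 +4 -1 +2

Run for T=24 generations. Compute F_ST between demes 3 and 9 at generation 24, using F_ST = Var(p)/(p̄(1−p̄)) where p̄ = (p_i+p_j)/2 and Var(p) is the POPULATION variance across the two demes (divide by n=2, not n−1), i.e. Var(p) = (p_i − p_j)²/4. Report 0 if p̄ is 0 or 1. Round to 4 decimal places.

0.4500

t=0: k=[63 63 63 63 63 0 0 0 0 0]
t=1: x=[63.0000 63.0000 63.0000 63.0000 61.1242 1.9307 0.0000 0.0000 0.0000 0.0000] k=[63 63 63 63 57 2 0 0 0 0]
t=2: x=[63.0000 63.0000 63.0000 62.8188 55.5810 3.6651 0.0622 0.0000 0.0000 0.0000] k=[63 63 63 63 52 4 2 0 0 0]
t=3: x=[63.0000 63.0000 63.0000 62.6678 50.9658 5.4890 2.0710 0.0631 0.0000 0.0000] k=[63 63 63 63 52 1 5 0 0 0]
t=4: x=[63.0000 63.0000 63.0000 62.6678 50.8763 2.7063 4.8901 0.1576 0.0000 0.0000] k=[63 63 63 63 55 2 5 0 0 0]
t=5: x=[63.0000 63.0000 63.0000 62.7584 53.7117 3.7568 4.9210 0.1576 0.0000 0.0000] k=[63 63 63 63 52 3 3 0 0 0]
t=6: x=[63.0000 63.0000 63.0000 62.6678 50.9360 4.5620 3.0117 0.0946 0.0000 0.0000] k=[63 63 63 63 50 7 2 0 0 0]
t=7: x=[63.0000 63.0000 63.0000 62.6074 49.1840 8.2969 2.1641 0.0631 0.0000 0.0000] k=[63 63 63 63 50 8 6 0 0 0]
t=8: x=[63.0000 63.0000 63.0000 62.6074 49.2139 9.3739 6.0750 0.1892 0.0000 0.0000] k=[63 63 63 63 45 13 3 4 0 0]
t=9: x=[63.0000 63.0000 63.0000 62.4564 44.6811 13.8964 3.4455 4.0341 0.1279 0.0000] k=[63 63 63 61 42 14 4 2 1 0]
t=10: x=[63.0000 63.0000 62.9387 60.4737 41.8393 14.7870 4.3848 2.1302 1.0645 0.0324] k=[63 63 63 63 42 18 4 0 0 0]
t=11: x=[63.0000 63.0000 63.0000 62.3658 42.0189 18.5864 4.4467 0.1261 0.0000 0.0000] k=[63 63 63 58 42 22 3 4 0 0]
t=12: x=[63.0000 63.0000 62.8468 57.6371 41.9889 22.3456 3.7243 4.0341 0.1279 0.0000] k=[63 63 60 59 44 19 6 6 0 0]
t=13: x=[63.0000 62.9067 59.9996 58.5523 43.8039 19.6557 6.5999 6.0887 0.1918 0.0000] k=[63 60 57 62 46 22 9 10 0 0]
t=14: x=[62.9053 59.8947 57.1274 61.3593 45.8571 22.6475 9.7124 10.0850 0.3196 0.0000] k=[63 61 55 58 44 22 13 10 3 0]
t=15: x=[62.9368 60.8045 55.1242 57.4561 43.8637 22.7079 13.5596 10.3023 3.3139 0.0972] k=[61 63 58 60 41 21 16 14 5 2]
t=16: x=[60.9612 62.7823 58.1148 59.3469 41.0812 21.7617 16.5256 14.3343 5.4902 2.2512] k=[61 59 61 59 37 23 21 17 9 2]
t=17: x=[60.8353 58.9859 60.8359 58.3713 37.3582 23.6836 21.4469 17.5029 9.5327 2.3801] k=[57 55 61 62 38 24 19 14 12 0]
t=18: x=[56.6532 54.9900 60.8053 61.2385 38.4166 24.5984 19.4817 14.6427 12.3175 0.3886] k=[61 57 63 62 41 23 21 16 11 0]
t=19: x=[60.7724 57.1093 62.7855 61.3895 41.2009 23.8043 21.4165 16.6021 11.4013 0.3563] k=[60 56 63 58 44 28 17 20 8 0]
t=20: x=[59.7243 56.1107 62.6323 57.6974 44.0431 28.4923 17.8779 20.2282 8.5801 0.2591] k=[62 54 60 55 42 29 17 17 9 0]
t=21: x=[61.6961 54.1478 59.6021 54.7117 42.1086 29.3740 17.8169 17.3802 9.4700 0.2915] k=[63 51 62 55 44 28 16 18 11 0]
t=22: x=[62.6212 51.3497 61.4276 54.8323 43.9534 28.4622 16.8613 18.3718 11.4639 0.3563] k=[63 51 61 52 40 29 17 19 8 2]
t=23: x=[62.6212 51.3190 60.3769 51.8484 40.1433 29.3139 17.8779 19.2701 8.6116 2.3479] k=[63 49 56 49 38 25 18 20 13 4]
t=24: x=[62.5580 49.2442 55.4393 48.8062 38.0572 25.5126 18.7410 20.4116 13.6055 4.5867] k=[63 46 52 49 42 28 19 24 13 7]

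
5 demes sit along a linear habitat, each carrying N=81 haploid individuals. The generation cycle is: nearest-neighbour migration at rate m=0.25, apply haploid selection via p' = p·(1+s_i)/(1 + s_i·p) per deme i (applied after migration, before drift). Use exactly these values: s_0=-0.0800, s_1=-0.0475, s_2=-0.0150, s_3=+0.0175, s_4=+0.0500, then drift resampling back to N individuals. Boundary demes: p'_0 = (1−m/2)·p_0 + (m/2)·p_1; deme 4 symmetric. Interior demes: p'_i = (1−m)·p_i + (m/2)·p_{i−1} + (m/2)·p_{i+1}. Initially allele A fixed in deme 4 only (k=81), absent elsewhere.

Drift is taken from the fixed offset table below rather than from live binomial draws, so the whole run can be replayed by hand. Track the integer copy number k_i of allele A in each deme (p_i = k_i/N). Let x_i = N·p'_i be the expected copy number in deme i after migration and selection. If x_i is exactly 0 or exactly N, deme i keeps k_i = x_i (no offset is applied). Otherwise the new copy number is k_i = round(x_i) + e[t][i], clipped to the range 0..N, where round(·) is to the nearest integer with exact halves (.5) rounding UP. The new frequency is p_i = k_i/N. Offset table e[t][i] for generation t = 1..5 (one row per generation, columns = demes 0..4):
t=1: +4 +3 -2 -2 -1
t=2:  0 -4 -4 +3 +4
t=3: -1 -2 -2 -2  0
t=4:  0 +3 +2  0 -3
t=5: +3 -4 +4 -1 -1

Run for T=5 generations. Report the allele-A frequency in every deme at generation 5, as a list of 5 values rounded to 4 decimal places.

t=0: k=[0 0 0 0 81]
t=1: x=[0.0000 0.0000 0.0000 10.2797 71.2994] k=[0 0 0 8 70]
t=2: x=[0.0000 0.0000 0.9852 14.9605 62.9438] k=[0 0 0 18 67]
t=3: x=[0.0000 0.0000 2.2172 22.1531 61.6039] k=[0 0 0 20 62]
t=4: x=[0.0000 0.0000 2.4636 23.0349 57.5707] k=[0 0 4 23 55]
t=5: x=[0.0000 0.4764 5.7932 24.9233 51.9156] k=[0 0 10 24 51]

[0.0000, 0.0000, 0.1235, 0.2963, 0.6296]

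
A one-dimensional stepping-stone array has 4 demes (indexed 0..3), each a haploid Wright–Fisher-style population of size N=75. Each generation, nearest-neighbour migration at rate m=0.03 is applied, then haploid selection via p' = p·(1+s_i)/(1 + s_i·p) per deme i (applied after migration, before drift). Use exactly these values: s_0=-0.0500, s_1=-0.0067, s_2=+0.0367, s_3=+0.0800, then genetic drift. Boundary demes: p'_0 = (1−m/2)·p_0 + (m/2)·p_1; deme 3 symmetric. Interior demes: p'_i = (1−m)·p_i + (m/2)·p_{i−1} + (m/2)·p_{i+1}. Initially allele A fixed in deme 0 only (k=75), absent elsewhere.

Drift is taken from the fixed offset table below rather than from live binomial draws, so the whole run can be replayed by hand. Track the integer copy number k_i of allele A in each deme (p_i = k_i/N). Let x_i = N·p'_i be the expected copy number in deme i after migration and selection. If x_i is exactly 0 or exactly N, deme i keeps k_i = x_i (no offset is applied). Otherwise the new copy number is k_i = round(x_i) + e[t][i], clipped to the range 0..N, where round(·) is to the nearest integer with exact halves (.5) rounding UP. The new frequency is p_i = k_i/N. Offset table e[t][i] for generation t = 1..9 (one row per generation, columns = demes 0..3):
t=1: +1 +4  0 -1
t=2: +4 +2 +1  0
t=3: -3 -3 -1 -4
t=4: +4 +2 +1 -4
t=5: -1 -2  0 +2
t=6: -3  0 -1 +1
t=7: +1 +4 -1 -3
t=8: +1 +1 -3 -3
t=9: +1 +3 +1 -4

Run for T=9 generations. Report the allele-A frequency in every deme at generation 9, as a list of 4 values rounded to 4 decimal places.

[0.9067, 0.2533, 0.0133, 0.0000]

t=0: k=[75 0 0 0]
t=1: x=[73.8167 1.1176 0.0000 0.0000] k=[75 5 0 0]
t=2: x=[73.8956 5.9381 0.0777 0.0000] k=[75 8 1 0]
t=3: x=[73.9429 8.8474 1.1294 0.0162] k=[71 6 0 0]
t=4: x=[69.7814 6.8431 0.0933 0.0000] k=[74 9 1 0]
t=5: x=[72.9239 9.7976 1.1449 0.0162] k=[72 8 1 2]
t=6: x=[70.8431 8.8026 1.1605 2.1393] k=[68 9 0 3]
t=7: x=[66.7457 9.6931 0.1866 3.1814] k=[68 14 0 0]
t=8: x=[66.8238 14.5211 0.2177 0.0000] k=[68 16 0 0]
t=9: x=[66.8550 16.4535 0.2488 0.0000] k=[68 19 1 0]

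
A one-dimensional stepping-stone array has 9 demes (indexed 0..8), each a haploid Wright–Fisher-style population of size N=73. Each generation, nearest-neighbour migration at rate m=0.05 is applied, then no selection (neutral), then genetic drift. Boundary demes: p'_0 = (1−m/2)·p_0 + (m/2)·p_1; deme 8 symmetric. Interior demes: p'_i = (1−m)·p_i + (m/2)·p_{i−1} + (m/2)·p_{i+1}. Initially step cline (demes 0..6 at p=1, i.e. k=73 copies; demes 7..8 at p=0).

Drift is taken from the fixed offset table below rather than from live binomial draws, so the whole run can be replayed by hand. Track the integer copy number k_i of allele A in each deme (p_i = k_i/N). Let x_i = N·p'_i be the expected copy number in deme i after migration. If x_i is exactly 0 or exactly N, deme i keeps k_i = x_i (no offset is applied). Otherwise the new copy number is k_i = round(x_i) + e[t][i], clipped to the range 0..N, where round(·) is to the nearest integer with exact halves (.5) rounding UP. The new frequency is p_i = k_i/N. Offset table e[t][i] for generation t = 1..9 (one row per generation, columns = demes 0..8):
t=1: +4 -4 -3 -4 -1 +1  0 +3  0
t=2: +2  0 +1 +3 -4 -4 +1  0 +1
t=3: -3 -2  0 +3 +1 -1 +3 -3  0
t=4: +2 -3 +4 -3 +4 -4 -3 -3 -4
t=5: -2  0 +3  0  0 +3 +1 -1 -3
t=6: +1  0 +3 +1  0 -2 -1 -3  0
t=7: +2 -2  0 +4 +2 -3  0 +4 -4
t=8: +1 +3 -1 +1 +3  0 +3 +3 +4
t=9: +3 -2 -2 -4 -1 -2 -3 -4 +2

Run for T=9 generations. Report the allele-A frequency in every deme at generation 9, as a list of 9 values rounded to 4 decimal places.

[1.0000, 1.0000, 1.0000, 1.0000, 0.9863, 0.8219, 0.8219, 0.1096, 0.0822]

t=0: k=[73 73 73 73 73 73 73 0 0]
t=1: x=[73.0000 73.0000 73.0000 73.0000 73.0000 73.0000 71.1750 1.8250 0.0000] k=[73 73 73 73 73 73 71 5 0]
t=2: x=[73.0000 73.0000 73.0000 73.0000 73.0000 72.9500 69.4000 6.5250 0.1250] k=[73 73 73 73 73 69 70 7 1]
t=3: x=[73.0000 73.0000 73.0000 73.0000 72.9000 69.1250 68.4000 8.4250 1.1500] k=[73 73 73 73 73 68 71 5 1]
t=4: x=[73.0000 73.0000 73.0000 73.0000 72.8750 68.2000 69.2750 6.5500 1.1000] k=[73 73 73 73 73 64 66 4 0]
t=5: x=[73.0000 73.0000 73.0000 73.0000 72.7750 64.2750 64.4000 5.4500 0.1000] k=[73 73 73 73 73 67 65 4 0]
t=6: x=[73.0000 73.0000 73.0000 73.0000 72.8500 67.1000 63.5250 5.4250 0.1000] k=[73 73 73 73 73 65 63 2 0]
t=7: x=[73.0000 73.0000 73.0000 73.0000 72.8000 65.1500 61.5250 3.4750 0.0500] k=[73 73 73 73 73 62 62 7 0]
t=8: x=[73.0000 73.0000 73.0000 73.0000 72.7250 62.2750 60.6250 8.2000 0.1750] k=[73 73 73 73 73 62 64 11 4]
t=9: x=[73.0000 73.0000 73.0000 73.0000 72.7250 62.3250 62.6250 12.1500 4.1750] k=[73 73 73 73 72 60 60 8 6]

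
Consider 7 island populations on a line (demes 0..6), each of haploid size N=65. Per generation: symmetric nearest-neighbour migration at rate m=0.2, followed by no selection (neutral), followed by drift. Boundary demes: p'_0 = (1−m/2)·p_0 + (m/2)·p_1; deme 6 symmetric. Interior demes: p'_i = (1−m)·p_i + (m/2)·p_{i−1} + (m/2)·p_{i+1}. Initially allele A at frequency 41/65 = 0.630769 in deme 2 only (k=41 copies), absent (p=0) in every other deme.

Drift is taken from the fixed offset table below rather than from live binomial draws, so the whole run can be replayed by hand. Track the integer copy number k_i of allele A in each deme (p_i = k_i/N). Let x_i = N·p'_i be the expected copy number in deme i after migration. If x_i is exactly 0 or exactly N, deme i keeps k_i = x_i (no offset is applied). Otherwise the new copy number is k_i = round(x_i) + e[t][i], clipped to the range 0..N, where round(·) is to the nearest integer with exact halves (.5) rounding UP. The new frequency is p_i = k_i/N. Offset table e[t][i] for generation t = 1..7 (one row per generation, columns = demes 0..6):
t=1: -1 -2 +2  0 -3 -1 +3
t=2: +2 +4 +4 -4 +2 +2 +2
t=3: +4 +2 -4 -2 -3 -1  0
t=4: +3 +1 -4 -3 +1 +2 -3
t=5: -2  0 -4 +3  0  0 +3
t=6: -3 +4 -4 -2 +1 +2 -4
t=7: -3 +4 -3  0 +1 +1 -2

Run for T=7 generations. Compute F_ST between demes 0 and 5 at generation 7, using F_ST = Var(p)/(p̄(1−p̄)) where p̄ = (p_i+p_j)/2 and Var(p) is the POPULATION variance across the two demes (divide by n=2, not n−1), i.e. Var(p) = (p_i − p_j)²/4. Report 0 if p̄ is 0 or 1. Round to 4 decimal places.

t=0: k=[0 0 41 0 0 0 0]
t=1: x=[0.0000 4.1000 32.8000 4.1000 0.0000 0.0000 0.0000] k=[0 2 35 4 0 0 0]
t=2: x=[0.2000 5.1000 28.6000 6.7000 0.4000 0.0000 0.0000] k=[2 9 33 3 2 0 0]
t=3: x=[2.7000 10.7000 27.6000 5.9000 1.9000 0.2000 0.0000] k=[7 13 24 4 0 0 0]
t=4: x=[7.6000 13.5000 20.9000 5.6000 0.4000 0.0000 0.0000] k=[11 15 17 3 1 0 0]
t=5: x=[11.4000 14.8000 15.4000 4.2000 1.1000 0.1000 0.0000] k=[9 15 11 7 1 0 0]
t=6: x=[9.6000 14.0000 11.0000 6.8000 1.5000 0.1000 0.0000] k=[7 18 7 5 3 2 0]
t=7: x=[8.1000 15.8000 7.9000 5.0000 3.1000 1.9000 0.2000] k=[5 20 5 5 4 3 0]

0.0041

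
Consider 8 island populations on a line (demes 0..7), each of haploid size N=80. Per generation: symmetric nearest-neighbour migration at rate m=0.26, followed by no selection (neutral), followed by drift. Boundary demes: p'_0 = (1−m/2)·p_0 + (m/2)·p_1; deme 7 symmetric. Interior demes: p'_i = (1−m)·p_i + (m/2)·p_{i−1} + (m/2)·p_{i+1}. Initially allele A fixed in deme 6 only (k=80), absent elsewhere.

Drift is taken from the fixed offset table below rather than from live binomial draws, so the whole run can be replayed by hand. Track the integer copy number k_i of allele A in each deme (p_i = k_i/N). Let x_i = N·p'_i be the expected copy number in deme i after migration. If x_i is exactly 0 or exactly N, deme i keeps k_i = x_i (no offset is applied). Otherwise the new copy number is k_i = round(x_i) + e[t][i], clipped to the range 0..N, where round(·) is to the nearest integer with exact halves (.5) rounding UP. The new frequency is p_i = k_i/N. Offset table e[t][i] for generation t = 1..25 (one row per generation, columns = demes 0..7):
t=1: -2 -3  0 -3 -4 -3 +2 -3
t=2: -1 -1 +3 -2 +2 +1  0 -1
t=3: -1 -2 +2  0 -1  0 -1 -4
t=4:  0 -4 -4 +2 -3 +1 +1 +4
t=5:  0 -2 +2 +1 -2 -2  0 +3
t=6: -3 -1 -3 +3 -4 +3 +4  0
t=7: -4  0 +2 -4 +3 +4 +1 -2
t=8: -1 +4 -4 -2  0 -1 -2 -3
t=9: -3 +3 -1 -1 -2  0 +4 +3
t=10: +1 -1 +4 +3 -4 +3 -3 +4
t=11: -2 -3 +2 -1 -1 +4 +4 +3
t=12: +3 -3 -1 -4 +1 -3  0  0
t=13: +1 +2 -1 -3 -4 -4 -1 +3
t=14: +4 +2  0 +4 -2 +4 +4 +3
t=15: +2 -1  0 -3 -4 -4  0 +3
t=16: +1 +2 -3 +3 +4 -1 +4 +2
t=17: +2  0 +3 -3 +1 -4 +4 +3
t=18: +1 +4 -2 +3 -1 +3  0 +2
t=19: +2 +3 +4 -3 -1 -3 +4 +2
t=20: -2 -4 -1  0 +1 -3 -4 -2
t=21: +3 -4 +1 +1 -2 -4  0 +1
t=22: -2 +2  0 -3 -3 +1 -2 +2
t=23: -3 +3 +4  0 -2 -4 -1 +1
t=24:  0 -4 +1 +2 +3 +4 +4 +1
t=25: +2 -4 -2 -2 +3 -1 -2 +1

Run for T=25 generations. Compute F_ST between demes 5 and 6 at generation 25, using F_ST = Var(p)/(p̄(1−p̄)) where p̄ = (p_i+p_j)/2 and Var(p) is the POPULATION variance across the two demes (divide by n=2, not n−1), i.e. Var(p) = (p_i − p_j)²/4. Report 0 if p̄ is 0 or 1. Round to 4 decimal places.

0.0248

t=0: k=[0 0 0 0 0 0 80 0]
t=1: x=[0.0000 0.0000 0.0000 0.0000 0.0000 10.4000 59.2000 10.4000] k=[0 0 0 0 0 7 61 7]
t=2: x=[0.0000 0.0000 0.0000 0.0000 0.9100 13.1100 46.9600 14.0200] k=[0 0 0 0 3 14 47 13]
t=3: x=[0.0000 0.0000 0.0000 0.3900 4.0400 16.8600 38.2900 17.4200] k=[0 0 0 0 3 17 37 13]
t=4: x=[0.0000 0.0000 0.0000 0.3900 4.4300 17.7800 31.2800 16.1200] k=[0 0 0 2 1 19 32 20]
t=5: x=[0.0000 0.0000 0.2600 1.6100 3.4700 18.3500 28.7500 21.5600] k=[0 0 2 3 1 16 29 25]
t=6: x=[0.0000 0.2600 1.8700 2.6100 3.2100 15.7400 26.7900 25.5200] k=[0 0 0 6 0 19 31 26]
t=7: x=[0.0000 0.0000 0.7800 4.4400 3.2500 18.0900 28.7900 26.6500] k=[0 0 3 0 6 22 30 25]
t=8: x=[0.0000 0.3900 2.2200 1.1700 7.3000 20.9600 28.3100 25.6500] k=[0 4 0 0 7 20 26 23]
t=9: x=[0.5200 2.9600 0.5200 0.9100 7.7800 19.0900 24.8300 23.3900] k=[0 6 0 0 6 19 29 26]
t=10: x=[0.7800 4.4400 0.7800 0.7800 6.9100 18.6100 27.3100 26.3900] k=[2 3 5 4 3 22 24 30]
t=11: x=[2.1300 3.1300 4.6100 4.0000 5.6000 19.7900 24.5200 29.2200] k=[0 0 7 3 5 24 29 32]
t=12: x=[0.0000 0.9100 5.5700 3.7800 7.2100 22.1800 28.7400 31.6100] k=[0 0 5 0 8 19 29 32]
t=13: x=[0.0000 0.6500 3.7000 1.6900 8.3900 18.8700 28.0900 31.6100] k=[0 3 3 0 4 15 27 35]
t=14: x=[0.3900 2.6100 2.6100 0.9100 4.9100 15.1300 26.4800 33.9600] k=[4 5 3 5 3 19 30 37]
t=15: x=[4.1300 4.6100 3.5200 4.4800 5.3400 18.3500 29.4800 36.0900] k=[6 4 4 1 1 14 29 39]
t=16: x=[5.7400 4.2600 3.6100 1.3900 2.6900 14.2600 28.3500 37.7000] k=[7 6 1 4 7 13 32 40]
t=17: x=[6.8700 5.4800 2.0400 4.0000 7.3900 14.6900 30.5700 38.9600] k=[9 5 5 1 8 11 35 42]
t=18: x=[8.4800 5.5200 4.4800 2.4300 7.4800 13.7300 32.7900 41.0900] k=[9 10 2 5 6 17 33 43]
t=19: x=[9.1300 8.8300 3.4300 4.7400 7.3000 17.6500 32.2200 41.7000] k=[11 12 7 2 6 15 36 44]
t=20: x=[11.1300 11.2200 7.0000 3.1700 6.6500 16.5600 34.3100 42.9600] k=[9 7 6 3 8 14 30 41]
t=21: x=[8.7400 7.1300 5.7400 4.0400 8.1300 15.3000 29.3500 39.5700] k=[12 3 7 5 6 11 29 41]
t=22: x=[10.8300 4.6900 6.2200 5.3900 6.5200 12.6900 28.2200 39.4400] k=[9 7 6 2 4 14 26 41]
t=23: x=[8.7400 7.1300 5.6100 2.7800 5.0400 14.2600 26.3900 39.0500] k=[6 10 10 3 3 10 25 40]
t=24: x=[6.5200 9.4800 9.0900 3.9100 3.9100 11.0400 25.0000 38.0500] k=[7 5 10 6 7 15 29 39]
t=25: x=[6.7400 5.9100 8.8300 6.6500 7.9100 15.7800 28.4800 37.7000] k=[9 2 7 5 11 15 26 39]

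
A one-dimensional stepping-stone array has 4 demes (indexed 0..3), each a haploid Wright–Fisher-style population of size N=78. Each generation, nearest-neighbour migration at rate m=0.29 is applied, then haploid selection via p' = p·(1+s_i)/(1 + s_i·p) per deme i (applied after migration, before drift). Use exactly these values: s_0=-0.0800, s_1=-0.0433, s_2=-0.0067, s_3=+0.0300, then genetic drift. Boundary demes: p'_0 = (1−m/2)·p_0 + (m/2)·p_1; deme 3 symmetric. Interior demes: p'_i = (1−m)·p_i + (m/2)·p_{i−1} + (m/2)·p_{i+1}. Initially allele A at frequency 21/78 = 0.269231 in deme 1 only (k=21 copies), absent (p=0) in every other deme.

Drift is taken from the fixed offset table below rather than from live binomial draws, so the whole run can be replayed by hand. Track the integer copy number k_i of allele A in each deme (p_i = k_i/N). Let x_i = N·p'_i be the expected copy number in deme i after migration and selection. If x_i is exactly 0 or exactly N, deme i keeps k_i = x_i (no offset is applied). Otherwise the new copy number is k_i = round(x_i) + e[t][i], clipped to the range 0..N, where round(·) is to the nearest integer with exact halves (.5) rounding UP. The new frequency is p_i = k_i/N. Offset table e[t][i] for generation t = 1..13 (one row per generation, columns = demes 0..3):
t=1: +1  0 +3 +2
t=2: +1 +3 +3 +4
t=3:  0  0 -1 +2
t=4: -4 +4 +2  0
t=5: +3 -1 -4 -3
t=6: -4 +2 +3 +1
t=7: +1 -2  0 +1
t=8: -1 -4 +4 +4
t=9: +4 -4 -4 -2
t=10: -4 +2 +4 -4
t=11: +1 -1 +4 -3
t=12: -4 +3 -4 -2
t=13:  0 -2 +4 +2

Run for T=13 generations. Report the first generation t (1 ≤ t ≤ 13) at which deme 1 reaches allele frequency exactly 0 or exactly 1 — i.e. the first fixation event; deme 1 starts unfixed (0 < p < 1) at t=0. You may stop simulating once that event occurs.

9

t=0: k=[0 21 0 0]
t=1: x=[2.8102 14.3834 3.0254 0.0000] k=[4 14 6 0]
t=2: x=[5.0422 10.9662 6.2512 0.8958] k=[6 14 9 5]
t=3: x=[6.6359 11.6689 9.0909 5.7351] k=[7 12 8 8]
t=4: x=[7.1638 10.2930 8.5288 8.2147] k=[3 14 11 8]
t=5: x=[4.2474 11.5283 10.9366 8.6600] k=[7 11 7 6]
t=6: x=[7.0282 9.4656 7.3899 6.3144] k=[3 11 10 7]
t=7: x=[3.8436 9.3254 9.6530 7.6362] k=[5 7 10 9]
t=8: x=[4.8933 6.8628 9.3645 9.3863] k=[4 3 13 13]
t=9: x=[3.5607 4.4073 11.4840 13.3234] k=[8 0 7 11]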